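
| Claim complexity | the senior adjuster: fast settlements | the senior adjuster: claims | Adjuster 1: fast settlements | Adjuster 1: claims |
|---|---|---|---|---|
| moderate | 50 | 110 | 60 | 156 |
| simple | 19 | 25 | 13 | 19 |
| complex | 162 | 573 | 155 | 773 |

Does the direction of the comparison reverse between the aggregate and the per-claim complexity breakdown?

Moderate: the senior adjuster 50/110 = 45.5%, Adjuster 1 60/156 = 38.5% → the senior adjuster
Simple: the senior adjuster 19/25 = 76.0%, Adjuster 1 13/19 = 68.4% → the senior adjuster
Complex: the senior adjuster 162/573 = 28.3%, Adjuster 1 155/773 = 20.1% → the senior adjuster
Overall: the senior adjuster 231/708 = 32.6%, Adjuster 1 228/948 = 24.1% → the senior adjuster
The senior adjuster wins overall and in every claim group — no reversal.

No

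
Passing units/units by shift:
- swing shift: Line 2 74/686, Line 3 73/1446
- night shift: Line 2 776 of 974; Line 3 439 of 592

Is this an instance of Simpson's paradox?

No

Swing shift: Line 2 74/686 = 10.8%, Line 3 73/1446 = 5.0% → Line 2
Night shift: Line 2 776/974 = 79.7%, Line 3 439/592 = 74.2% → Line 2
Overall: Line 2 850/1660 = 51.2%, Line 3 512/2038 = 25.1% → Line 2
Line 2 wins overall and in every shift group — no reversal.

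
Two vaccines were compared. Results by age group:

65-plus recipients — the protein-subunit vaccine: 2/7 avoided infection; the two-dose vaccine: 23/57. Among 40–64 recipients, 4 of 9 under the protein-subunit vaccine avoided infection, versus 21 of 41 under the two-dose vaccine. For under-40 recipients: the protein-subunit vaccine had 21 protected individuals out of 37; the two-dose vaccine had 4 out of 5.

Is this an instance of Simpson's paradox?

Yes

65-plus: the protein-subunit vaccine 2/7 = 28.6%, the two-dose vaccine 23/57 = 40.4% → the two-dose vaccine
40–64: the protein-subunit vaccine 4/9 = 44.4%, the two-dose vaccine 21/41 = 51.2% → the two-dose vaccine
Under-40: the protein-subunit vaccine 21/37 = 56.8%, the two-dose vaccine 4/5 = 80.0% → the two-dose vaccine
Overall: the protein-subunit vaccine 27/53 = 50.9%, the two-dose vaccine 48/103 = 46.6% → the protein-subunit vaccine
The two-dose vaccine wins each age group but the protein-subunit vaccine wins overall — the comparison reverses. The two-dose vaccine's recipients skew toward 65-plus, which has a lower base rate.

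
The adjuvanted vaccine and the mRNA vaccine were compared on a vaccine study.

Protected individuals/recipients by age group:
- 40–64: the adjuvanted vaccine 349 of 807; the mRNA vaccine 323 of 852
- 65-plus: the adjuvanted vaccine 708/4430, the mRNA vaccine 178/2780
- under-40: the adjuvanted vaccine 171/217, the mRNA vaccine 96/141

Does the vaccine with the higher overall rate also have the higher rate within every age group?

Yes

40–64: the adjuvanted vaccine 349/807 = 43.2%, the mRNA vaccine 323/852 = 37.9% → the adjuvanted vaccine
65-plus: the adjuvanted vaccine 708/4430 = 16.0%, the mRNA vaccine 178/2780 = 6.4% → the adjuvanted vaccine
Under-40: the adjuvanted vaccine 171/217 = 78.8%, the mRNA vaccine 96/141 = 68.1% → the adjuvanted vaccine
Overall: the adjuvanted vaccine 1228/5454 = 22.5%, the mRNA vaccine 597/3773 = 15.8% → the adjuvanted vaccine
The adjuvanted vaccine wins overall and in every age group — no reversal.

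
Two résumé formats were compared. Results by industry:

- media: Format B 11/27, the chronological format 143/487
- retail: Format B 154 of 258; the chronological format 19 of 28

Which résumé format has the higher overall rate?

Format B

Media: Format B 11/27 = 40.7%, the chronological format 143/487 = 29.4% → Format B
Retail: Format B 154/258 = 59.7%, the chronological format 19/28 = 67.9% → the chronological format
Overall: Format B 165/285 = 57.9%, the chronological format 162/515 = 31.5% → Format B
(Neither sweeps every industry group, but Format B has the higher pooled rate.)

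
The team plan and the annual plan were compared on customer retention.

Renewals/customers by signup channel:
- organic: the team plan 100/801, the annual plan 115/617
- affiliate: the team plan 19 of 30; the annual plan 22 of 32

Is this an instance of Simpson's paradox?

No

Organic: the team plan 100/801 = 12.5%, the annual plan 115/617 = 18.6% → the annual plan
Affiliate: the team plan 19/30 = 63.3%, the annual plan 22/32 = 68.8% → the annual plan
Overall: the team plan 119/831 = 14.3%, the annual plan 137/649 = 21.1% → the annual plan
The annual plan wins overall and in every signup group — no reversal.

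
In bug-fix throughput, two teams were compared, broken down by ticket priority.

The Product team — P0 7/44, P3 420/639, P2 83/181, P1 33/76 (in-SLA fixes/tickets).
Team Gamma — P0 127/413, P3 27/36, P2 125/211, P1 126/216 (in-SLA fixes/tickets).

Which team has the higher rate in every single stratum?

P0: the Product team 7/44 = 15.9%, Team Gamma 127/413 = 30.8% → Team Gamma
P3: the Product team 420/639 = 65.7%, Team Gamma 27/36 = 75.0% → Team Gamma
P2: the Product team 83/181 = 45.9%, Team Gamma 125/211 = 59.2% → Team Gamma
P1: the Product team 33/76 = 43.4%, Team Gamma 126/216 = 58.3% → Team Gamma
Team Gamma has the higher rate in all 4 groups.

Team Gamma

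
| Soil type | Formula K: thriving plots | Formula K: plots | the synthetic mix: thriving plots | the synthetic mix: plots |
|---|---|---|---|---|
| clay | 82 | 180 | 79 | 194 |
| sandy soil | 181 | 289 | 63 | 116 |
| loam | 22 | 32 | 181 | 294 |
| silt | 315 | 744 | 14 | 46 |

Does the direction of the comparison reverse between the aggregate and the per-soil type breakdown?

Yes

Clay: Formula K 82/180 = 45.6%, the synthetic mix 79/194 = 40.7% → Formula K
Sandy soil: Formula K 181/289 = 62.6%, the synthetic mix 63/116 = 54.3% → Formula K
Loam: Formula K 22/32 = 68.8%, the synthetic mix 181/294 = 61.6% → Formula K
Silt: Formula K 315/744 = 42.3%, the synthetic mix 14/46 = 30.4% → Formula K
Overall: Formula K 600/1245 = 48.2%, the synthetic mix 337/650 = 51.8% → the synthetic mix
Formula K wins each soil group but the synthetic mix wins overall — the comparison reverses. Formula K's plots skew toward silt, which has a lower base rate.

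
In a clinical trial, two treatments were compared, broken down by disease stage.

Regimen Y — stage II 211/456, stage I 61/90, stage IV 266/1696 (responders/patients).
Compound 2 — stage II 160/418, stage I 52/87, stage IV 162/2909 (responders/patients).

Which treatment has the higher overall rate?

Regimen Y

Stage II: Regimen Y 211/456 = 46.3%, Compound 2 160/418 = 38.3% → Regimen Y
Stage I: Regimen Y 61/90 = 67.8%, Compound 2 52/87 = 59.8% → Regimen Y
Stage IV: Regimen Y 266/1696 = 15.7%, Compound 2 162/2909 = 5.6% → Regimen Y
Overall: Regimen Y 538/2242 = 24.0%, Compound 2 374/3414 = 11.0% → Regimen Y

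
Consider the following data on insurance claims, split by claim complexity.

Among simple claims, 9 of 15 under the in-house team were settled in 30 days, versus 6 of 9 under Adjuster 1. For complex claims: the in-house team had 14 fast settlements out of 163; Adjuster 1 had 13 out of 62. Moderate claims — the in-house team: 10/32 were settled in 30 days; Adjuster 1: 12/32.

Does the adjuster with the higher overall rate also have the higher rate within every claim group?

Simple: the in-house team 9/15 = 60.0%, Adjuster 1 6/9 = 66.7% → Adjuster 1
Complex: the in-house team 14/163 = 8.6%, Adjuster 1 13/62 = 21.0% → Adjuster 1
Moderate: the in-house team 10/32 = 31.2%, Adjuster 1 12/32 = 37.5% → Adjuster 1
Overall: the in-house team 33/210 = 15.7%, Adjuster 1 31/103 = 30.1% → Adjuster 1
Adjuster 1 wins overall and in every claim group — no reversal.

Yes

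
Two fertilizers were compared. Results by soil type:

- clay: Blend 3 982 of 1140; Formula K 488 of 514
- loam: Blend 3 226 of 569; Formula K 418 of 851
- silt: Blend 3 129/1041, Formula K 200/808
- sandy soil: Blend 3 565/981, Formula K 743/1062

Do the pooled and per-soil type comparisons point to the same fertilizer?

Clay: Blend 3 982/1140 = 86.1%, Formula K 488/514 = 94.9% → Formula K
Loam: Blend 3 226/569 = 39.7%, Formula K 418/851 = 49.1% → Formula K
Silt: Blend 3 129/1041 = 12.4%, Formula K 200/808 = 24.8% → Formula K
Sandy soil: Blend 3 565/981 = 57.6%, Formula K 743/1062 = 70.0% → Formula K
Overall: Blend 3 1902/3731 = 51.0%, Formula K 1849/3235 = 57.2% → Formula K
Formula K wins overall and in every soil group — no reversal.

Yes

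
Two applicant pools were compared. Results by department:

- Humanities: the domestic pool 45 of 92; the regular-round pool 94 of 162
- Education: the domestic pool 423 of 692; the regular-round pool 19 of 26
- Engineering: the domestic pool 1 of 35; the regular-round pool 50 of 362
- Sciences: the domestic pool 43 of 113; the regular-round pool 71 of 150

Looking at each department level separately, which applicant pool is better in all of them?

the regular-round pool

Humanities: the domestic pool 45/92 = 48.9%, the regular-round pool 94/162 = 58.0% → the regular-round pool
Education: the domestic pool 423/692 = 61.1%, the regular-round pool 19/26 = 73.1% → the regular-round pool
Engineering: the domestic pool 1/35 = 2.9%, the regular-round pool 50/362 = 13.8% → the regular-round pool
Sciences: the domestic pool 43/113 = 38.1%, the regular-round pool 71/150 = 47.3% → the regular-round pool
The regular-round pool has the higher rate in all 4 groups.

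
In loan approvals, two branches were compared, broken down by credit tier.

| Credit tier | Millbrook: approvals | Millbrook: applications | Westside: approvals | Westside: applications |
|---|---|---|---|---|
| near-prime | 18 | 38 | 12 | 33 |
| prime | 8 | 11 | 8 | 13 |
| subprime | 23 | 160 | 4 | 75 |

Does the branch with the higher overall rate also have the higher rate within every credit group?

Near-prime: Millbrook 18/38 = 47.4%, Westside 12/33 = 36.4% → Millbrook
Prime: Millbrook 8/11 = 72.7%, Westside 8/13 = 61.5% → Millbrook
Subprime: Millbrook 23/160 = 14.4%, Westside 4/75 = 5.3% → Millbrook
Overall: Millbrook 49/209 = 23.4%, Westside 24/121 = 19.8% → Millbrook
Millbrook wins overall and in every credit group — no reversal.

Yes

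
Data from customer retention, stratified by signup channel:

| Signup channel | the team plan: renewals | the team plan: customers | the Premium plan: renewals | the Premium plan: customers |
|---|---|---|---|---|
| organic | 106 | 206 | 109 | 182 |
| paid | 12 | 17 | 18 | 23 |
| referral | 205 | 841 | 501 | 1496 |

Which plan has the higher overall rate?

the Premium plan

Organic: the team plan 106/206 = 51.5%, the Premium plan 109/182 = 59.9% → the Premium plan
Paid: the team plan 12/17 = 70.6%, the Premium plan 18/23 = 78.3% → the Premium plan
Referral: the team plan 205/841 = 24.4%, the Premium plan 501/1496 = 33.5% → the Premium plan
Overall: the team plan 323/1064 = 30.4%, the Premium plan 628/1701 = 36.9% → the Premium plan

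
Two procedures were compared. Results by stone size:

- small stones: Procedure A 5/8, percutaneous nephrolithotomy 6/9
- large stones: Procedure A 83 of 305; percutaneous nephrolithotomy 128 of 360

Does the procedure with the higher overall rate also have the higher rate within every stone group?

Small stones: Procedure A 5/8 = 62.5%, percutaneous nephrolithotomy 6/9 = 66.7% → percutaneous nephrolithotomy
Large stones: Procedure A 83/305 = 27.2%, percutaneous nephrolithotomy 128/360 = 35.6% → percutaneous nephrolithotomy
Overall: Procedure A 88/313 = 28.1%, percutaneous nephrolithotomy 134/369 = 36.3% → percutaneous nephrolithotomy
Percutaneous nephrolithotomy wins overall and in every stone group — no reversal.

Yes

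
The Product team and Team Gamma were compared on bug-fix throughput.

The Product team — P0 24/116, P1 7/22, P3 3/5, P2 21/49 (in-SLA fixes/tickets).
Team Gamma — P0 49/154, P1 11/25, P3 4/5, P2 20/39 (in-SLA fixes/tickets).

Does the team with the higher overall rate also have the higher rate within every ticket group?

P0: the Product team 24/116 = 20.7%, Team Gamma 49/154 = 31.8% → Team Gamma
P1: the Product team 7/22 = 31.8%, Team Gamma 11/25 = 44.0% → Team Gamma
P3: the Product team 3/5 = 60.0%, Team Gamma 4/5 = 80.0% → Team Gamma
P2: the Product team 21/49 = 42.9%, Team Gamma 20/39 = 51.3% → Team Gamma
Overall: the Product team 55/192 = 28.6%, Team Gamma 84/223 = 37.7% → Team Gamma
Team Gamma wins overall and in every ticket group — no reversal.

Yes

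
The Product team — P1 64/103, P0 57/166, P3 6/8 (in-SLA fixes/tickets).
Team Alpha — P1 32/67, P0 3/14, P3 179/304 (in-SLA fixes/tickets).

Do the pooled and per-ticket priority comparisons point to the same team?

P1: the Product team 64/103 = 62.1%, Team Alpha 32/67 = 47.8% → the Product team
P0: the Product team 57/166 = 34.3%, Team Alpha 3/14 = 21.4% → the Product team
P3: the Product team 6/8 = 75.0%, Team Alpha 179/304 = 58.9% → the Product team
Overall: the Product team 127/277 = 45.8%, Team Alpha 214/385 = 55.6% → Team Alpha
The Product team wins each ticket group but Team Alpha wins overall — the comparison reverses. The Product team's tickets skew toward P0, which has a lower base rate.

No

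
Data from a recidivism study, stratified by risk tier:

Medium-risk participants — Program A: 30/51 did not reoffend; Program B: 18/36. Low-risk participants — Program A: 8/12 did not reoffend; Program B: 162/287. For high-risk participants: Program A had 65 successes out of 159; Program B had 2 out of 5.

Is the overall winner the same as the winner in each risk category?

No

Medium-risk: Program A 30/51 = 58.8%, Program B 18/36 = 50.0% → Program A
Low-risk: Program A 8/12 = 66.7%, Program B 162/287 = 56.4% → Program A
High-risk: Program A 65/159 = 40.9%, Program B 2/5 = 40.0% → Program A
Overall: Program A 103/222 = 46.4%, Program B 182/328 = 55.5% → Program B
Program A wins each risk group but Program B wins overall — the comparison reverses. Program A's participants skew toward high-risk, which has a lower base rate.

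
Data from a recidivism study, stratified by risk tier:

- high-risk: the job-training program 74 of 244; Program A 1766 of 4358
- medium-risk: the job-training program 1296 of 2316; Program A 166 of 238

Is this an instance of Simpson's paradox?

Yes

High-risk: the job-training program 74/244 = 30.3%, Program A 1766/4358 = 40.5% → Program A
Medium-risk: the job-training program 1296/2316 = 56.0%, Program A 166/238 = 69.7% → Program A
Overall: the job-training program 1370/2560 = 53.5%, Program A 1932/4596 = 42.0% → the job-training program
Program A wins each risk group but the job-training program wins overall — the comparison reverses. Program A's participants skew toward high-risk, which has a lower base rate.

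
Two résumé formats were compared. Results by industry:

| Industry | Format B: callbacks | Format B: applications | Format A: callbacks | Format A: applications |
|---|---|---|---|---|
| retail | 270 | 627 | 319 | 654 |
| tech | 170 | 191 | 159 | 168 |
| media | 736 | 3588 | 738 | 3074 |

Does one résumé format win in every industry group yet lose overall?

Retail: Format B 270/627 = 43.1%, Format A 319/654 = 48.8% → Format A
Tech: Format B 170/191 = 89.0%, Format A 159/168 = 94.6% → Format A
Media: Format B 736/3588 = 20.5%, Format A 738/3074 = 24.0% → Format A
Overall: Format B 1176/4406 = 26.7%, Format A 1216/3896 = 31.2% → Format A
Format A wins overall and in every industry group — no reversal.

No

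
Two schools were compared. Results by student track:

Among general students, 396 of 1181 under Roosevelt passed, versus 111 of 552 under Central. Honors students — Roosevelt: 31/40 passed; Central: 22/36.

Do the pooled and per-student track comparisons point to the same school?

Yes

General: Roosevelt 396/1181 = 33.5%, Central 111/552 = 20.1% → Roosevelt
Honors: Roosevelt 31/40 = 77.5%, Central 22/36 = 61.1% → Roosevelt
Overall: Roosevelt 427/1221 = 35.0%, Central 133/588 = 22.6% → Roosevelt
Roosevelt wins overall and in every student group — no reversal.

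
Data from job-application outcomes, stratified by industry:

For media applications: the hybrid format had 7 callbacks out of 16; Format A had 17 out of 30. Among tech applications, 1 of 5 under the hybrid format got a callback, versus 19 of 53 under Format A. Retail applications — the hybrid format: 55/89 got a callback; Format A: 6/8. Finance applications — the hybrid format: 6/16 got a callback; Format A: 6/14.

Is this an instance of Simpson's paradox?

Yes

Media: the hybrid format 7/16 = 43.8%, Format A 17/30 = 56.7% → Format A
Tech: the hybrid format 1/5 = 20.0%, Format A 19/53 = 35.8% → Format A
Retail: the hybrid format 55/89 = 61.8%, Format A 6/8 = 75.0% → Format A
Finance: the hybrid format 6/16 = 37.5%, Format A 6/14 = 42.9% → Format A
Overall: the hybrid format 69/126 = 54.8%, Format A 48/105 = 45.7% → the hybrid format
Format A wins each industry group but the hybrid format wins overall — the comparison reverses. Format A's applications skew toward tech, which has a lower base rate.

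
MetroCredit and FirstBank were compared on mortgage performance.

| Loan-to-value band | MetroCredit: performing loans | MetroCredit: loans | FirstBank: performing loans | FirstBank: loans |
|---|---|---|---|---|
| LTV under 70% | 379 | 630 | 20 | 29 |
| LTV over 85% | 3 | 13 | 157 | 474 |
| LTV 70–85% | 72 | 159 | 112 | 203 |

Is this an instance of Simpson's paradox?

Yes

LTV under 70%: MetroCredit 379/630 = 60.2%, FirstBank 20/29 = 69.0% → FirstBank
LTV over 85%: MetroCredit 3/13 = 23.1%, FirstBank 157/474 = 33.1% → FirstBank
LTV 70–85%: MetroCredit 72/159 = 45.3%, FirstBank 112/203 = 55.2% → FirstBank
Overall: MetroCredit 454/802 = 56.6%, FirstBank 289/706 = 40.9% → MetroCredit
FirstBank wins each loan-to-value group but MetroCredit wins overall — the comparison reverses. FirstBank's loans skew toward LTV over 85%, which has a lower base rate.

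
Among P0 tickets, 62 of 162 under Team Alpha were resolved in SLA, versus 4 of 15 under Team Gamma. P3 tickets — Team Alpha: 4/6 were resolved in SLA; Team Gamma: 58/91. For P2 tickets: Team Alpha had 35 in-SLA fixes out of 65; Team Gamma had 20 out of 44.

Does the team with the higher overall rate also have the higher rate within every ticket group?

No

P0: Team Alpha 62/162 = 38.3%, Team Gamma 4/15 = 26.7% → Team Alpha
P3: Team Alpha 4/6 = 66.7%, Team Gamma 58/91 = 63.7% → Team Alpha
P2: Team Alpha 35/65 = 53.8%, Team Gamma 20/44 = 45.5% → Team Alpha
Overall: Team Alpha 101/233 = 43.3%, Team Gamma 82/150 = 54.7% → Team Gamma
Team Alpha wins each ticket group but Team Gamma wins overall — the comparison reverses. Team Alpha's tickets skew toward P0, which has a lower base rate.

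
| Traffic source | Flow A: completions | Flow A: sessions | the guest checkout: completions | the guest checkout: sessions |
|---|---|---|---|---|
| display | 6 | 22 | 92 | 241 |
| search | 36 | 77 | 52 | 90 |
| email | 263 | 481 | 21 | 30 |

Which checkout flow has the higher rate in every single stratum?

the guest checkout

Display: Flow A 6/22 = 27.3%, the guest checkout 92/241 = 38.2% → the guest checkout
Search: Flow A 36/77 = 46.8%, the guest checkout 52/90 = 57.8% → the guest checkout
Email: Flow A 263/481 = 54.7%, the guest checkout 21/30 = 70.0% → the guest checkout
The guest checkout has the higher rate in all 3 groups.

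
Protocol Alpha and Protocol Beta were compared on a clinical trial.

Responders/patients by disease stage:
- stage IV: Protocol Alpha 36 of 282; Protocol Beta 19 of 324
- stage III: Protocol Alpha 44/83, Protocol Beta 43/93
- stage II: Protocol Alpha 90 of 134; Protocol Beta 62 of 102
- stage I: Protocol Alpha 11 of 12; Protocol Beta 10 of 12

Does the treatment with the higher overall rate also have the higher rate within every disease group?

Stage IV: Protocol Alpha 36/282 = 12.8%, Protocol Beta 19/324 = 5.9% → Protocol Alpha
Stage III: Protocol Alpha 44/83 = 53.0%, Protocol Beta 43/93 = 46.2% → Protocol Alpha
Stage II: Protocol Alpha 90/134 = 67.2%, Protocol Beta 62/102 = 60.8% → Protocol Alpha
Stage I: Protocol Alpha 11/12 = 91.7%, Protocol Beta 10/12 = 83.3% → Protocol Alpha
Overall: Protocol Alpha 181/511 = 35.4%, Protocol Beta 134/531 = 25.2% → Protocol Alpha
Protocol Alpha wins overall and in every disease group — no reversal.

Yes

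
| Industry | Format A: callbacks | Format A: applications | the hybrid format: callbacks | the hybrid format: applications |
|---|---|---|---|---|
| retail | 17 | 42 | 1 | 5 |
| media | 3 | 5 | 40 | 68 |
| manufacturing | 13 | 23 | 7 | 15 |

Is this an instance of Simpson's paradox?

Retail: Format A 17/42 = 40.5%, the hybrid format 1/5 = 20.0% → Format A
Media: Format A 3/5 = 60.0%, the hybrid format 40/68 = 58.8% → Format A
Manufacturing: Format A 13/23 = 56.5%, the hybrid format 7/15 = 46.7% → Format A
Overall: Format A 33/70 = 47.1%, the hybrid format 48/88 = 54.5% → the hybrid format
Format A wins each industry group but the hybrid format wins overall — the comparison reverses. Format A's applications skew toward retail, which has a lower base rate.

Yes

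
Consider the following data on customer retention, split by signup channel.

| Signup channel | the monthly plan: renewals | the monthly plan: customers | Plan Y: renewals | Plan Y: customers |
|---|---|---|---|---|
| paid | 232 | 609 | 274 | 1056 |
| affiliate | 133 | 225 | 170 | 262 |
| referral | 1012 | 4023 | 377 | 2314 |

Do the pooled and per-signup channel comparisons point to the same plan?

Paid: the monthly plan 232/609 = 38.1%, Plan Y 274/1056 = 25.9% → the monthly plan
Affiliate: the monthly plan 133/225 = 59.1%, Plan Y 170/262 = 64.9% → Plan Y
Referral: the monthly plan 1012/4023 = 25.2%, Plan Y 377/2314 = 16.3% → the monthly plan
Overall: the monthly plan 1377/4857 = 28.4%, Plan Y 821/3632 = 22.6% → the monthly plan
Neither sweeps: the monthly plan wins 2 of 3 groups, Plan Y wins 1. The monthly plan wins overall but not every group — no Simpson reversal.

No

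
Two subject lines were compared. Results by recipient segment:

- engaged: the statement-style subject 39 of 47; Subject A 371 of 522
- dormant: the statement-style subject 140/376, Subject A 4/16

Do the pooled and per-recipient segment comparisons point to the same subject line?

No

Engaged: the statement-style subject 39/47 = 83.0%, Subject A 371/522 = 71.1% → the statement-style subject
Dormant: the statement-style subject 140/376 = 37.2%, Subject A 4/16 = 25.0% → the statement-style subject
Overall: the statement-style subject 179/423 = 42.3%, Subject A 375/538 = 69.7% → Subject A
The statement-style subject wins each recipient group but Subject A wins overall — the comparison reverses. The statement-style subject's sends skew toward dormant, which has a lower base rate.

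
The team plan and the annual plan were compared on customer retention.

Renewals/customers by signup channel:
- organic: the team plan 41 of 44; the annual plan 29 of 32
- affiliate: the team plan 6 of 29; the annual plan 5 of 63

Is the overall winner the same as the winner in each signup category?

Yes

Organic: the team plan 41/44 = 93.2%, the annual plan 29/32 = 90.6% → the team plan
Affiliate: the team plan 6/29 = 20.7%, the annual plan 5/63 = 7.9% → the team plan
Overall: the team plan 47/73 = 64.4%, the annual plan 34/95 = 35.8% → the team plan
The team plan wins overall and in every signup group — no reversal.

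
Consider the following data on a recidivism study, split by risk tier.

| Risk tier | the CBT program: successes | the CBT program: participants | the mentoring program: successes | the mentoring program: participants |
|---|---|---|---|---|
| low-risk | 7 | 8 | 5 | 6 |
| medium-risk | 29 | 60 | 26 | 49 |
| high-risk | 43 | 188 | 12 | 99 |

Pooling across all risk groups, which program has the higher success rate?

the CBT program

Low-risk: the CBT program 7/8 = 87.5%, the mentoring program 5/6 = 83.3% → the CBT program
Medium-risk: the CBT program 29/60 = 48.3%, the mentoring program 26/49 = 53.1% → the mentoring program
High-risk: the CBT program 43/188 = 22.9%, the mentoring program 12/99 = 12.1% → the CBT program
Overall: the CBT program 79/256 = 30.9%, the mentoring program 43/154 = 27.9% → the CBT program
(Neither sweeps every risk group, but the CBT program has the higher pooled rate.)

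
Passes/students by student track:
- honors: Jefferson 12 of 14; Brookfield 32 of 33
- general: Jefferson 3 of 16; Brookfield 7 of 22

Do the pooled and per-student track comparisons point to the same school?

Honors: Jefferson 12/14 = 85.7%, Brookfield 32/33 = 97.0% → Brookfield
General: Jefferson 3/16 = 18.8%, Brookfield 7/22 = 31.8% → Brookfield
Overall: Jefferson 15/30 = 50.0%, Brookfield 39/55 = 70.9% → Brookfield
Brookfield wins overall and in every student group — no reversal.

Yes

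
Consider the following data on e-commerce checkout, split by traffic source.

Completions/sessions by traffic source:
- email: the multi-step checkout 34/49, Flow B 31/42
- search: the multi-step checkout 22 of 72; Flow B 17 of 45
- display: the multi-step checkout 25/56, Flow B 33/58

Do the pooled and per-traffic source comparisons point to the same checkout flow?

Email: the multi-step checkout 34/49 = 69.4%, Flow B 31/42 = 73.8% → Flow B
Search: the multi-step checkout 22/72 = 30.6%, Flow B 17/45 = 37.8% → Flow B
Display: the multi-step checkout 25/56 = 44.6%, Flow B 33/58 = 56.9% → Flow B
Overall: the multi-step checkout 81/177 = 45.8%, Flow B 81/145 = 55.9% → Flow B
Flow B wins overall and in every traffic group — no reversal.

Yes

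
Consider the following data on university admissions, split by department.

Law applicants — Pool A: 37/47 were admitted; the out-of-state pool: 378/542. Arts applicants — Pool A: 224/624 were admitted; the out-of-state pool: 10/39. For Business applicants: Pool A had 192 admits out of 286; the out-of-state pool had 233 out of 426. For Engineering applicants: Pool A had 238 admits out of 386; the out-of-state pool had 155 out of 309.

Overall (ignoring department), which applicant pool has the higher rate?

the out-of-state pool

Law: Pool A 37/47 = 78.7%, the out-of-state pool 378/542 = 69.7% → Pool A
Arts: Pool A 224/624 = 35.9%, the out-of-state pool 10/39 = 25.6% → Pool A
Business: Pool A 192/286 = 67.1%, the out-of-state pool 233/426 = 54.7% → Pool A
Engineering: Pool A 238/386 = 61.7%, the out-of-state pool 155/309 = 50.2% → Pool A
Overall: Pool A 691/1343 = 51.5%, the out-of-state pool 776/1316 = 59.0% → the out-of-state pool
(Pool A wins every department group but the out-of-state pool wins overall — Pool A's applicants skew toward the low-rate Arts group.)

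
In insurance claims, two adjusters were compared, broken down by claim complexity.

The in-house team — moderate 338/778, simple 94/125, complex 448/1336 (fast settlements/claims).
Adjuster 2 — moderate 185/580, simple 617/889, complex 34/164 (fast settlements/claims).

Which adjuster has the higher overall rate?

Adjuster 2

Moderate: the in-house team 338/778 = 43.4%, Adjuster 2 185/580 = 31.9% → the in-house team
Simple: the in-house team 94/125 = 75.2%, Adjuster 2 617/889 = 69.4% → the in-house team
Complex: the in-house team 448/1336 = 33.5%, Adjuster 2 34/164 = 20.7% → the in-house team
Overall: the in-house team 880/2239 = 39.3%, Adjuster 2 836/1633 = 51.2% → Adjuster 2
(The in-house team wins every claim group but Adjuster 2 wins overall — the in-house team's claims skew toward the low-rate complex group.)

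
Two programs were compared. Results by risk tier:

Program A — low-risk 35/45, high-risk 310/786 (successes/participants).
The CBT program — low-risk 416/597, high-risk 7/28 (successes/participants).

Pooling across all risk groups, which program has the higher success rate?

the CBT program

Low-risk: Program A 35/45 = 77.8%, the CBT program 416/597 = 69.7% → Program A
High-risk: Program A 310/786 = 39.4%, the CBT program 7/28 = 25.0% → Program A
Overall: Program A 345/831 = 41.5%, the CBT program 423/625 = 67.7% → the CBT program
(Program A wins every risk group but the CBT program wins overall — Program A's participants skew toward the low-rate high-risk group.)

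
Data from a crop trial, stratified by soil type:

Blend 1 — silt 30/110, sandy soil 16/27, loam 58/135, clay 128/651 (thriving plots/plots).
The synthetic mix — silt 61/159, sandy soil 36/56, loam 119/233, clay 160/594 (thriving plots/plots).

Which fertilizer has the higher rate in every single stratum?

Silt: Blend 1 30/110 = 27.3%, the synthetic mix 61/159 = 38.4% → the synthetic mix
Sandy soil: Blend 1 16/27 = 59.3%, the synthetic mix 36/56 = 64.3% → the synthetic mix
Loam: Blend 1 58/135 = 43.0%, the synthetic mix 119/233 = 51.1% → the synthetic mix
Clay: Blend 1 128/651 = 19.7%, the synthetic mix 160/594 = 26.9% → the synthetic mix
The synthetic mix has the higher rate in all 4 groups.

the synthetic mix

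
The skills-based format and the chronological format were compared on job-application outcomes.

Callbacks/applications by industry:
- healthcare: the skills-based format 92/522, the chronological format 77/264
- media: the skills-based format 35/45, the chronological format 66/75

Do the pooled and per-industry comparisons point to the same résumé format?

Healthcare: the skills-based format 92/522 = 17.6%, the chronological format 77/264 = 29.2% → the chronological format
Media: the skills-based format 35/45 = 77.8%, the chronological format 66/75 = 88.0% → the chronological format
Overall: the skills-based format 127/567 = 22.4%, the chronological format 143/339 = 42.2% → the chronological format
The chronological format wins overall and in every industry group — no reversal.

Yes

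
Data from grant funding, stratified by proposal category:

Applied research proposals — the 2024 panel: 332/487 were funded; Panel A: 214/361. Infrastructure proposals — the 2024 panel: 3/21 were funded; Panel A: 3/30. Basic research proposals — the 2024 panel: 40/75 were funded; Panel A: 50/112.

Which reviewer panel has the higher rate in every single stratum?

Applied research: the 2024 panel 332/487 = 68.2%, Panel A 214/361 = 59.3% → the 2024 panel
Infrastructure: the 2024 panel 3/21 = 14.3%, Panel A 3/30 = 10.0% → the 2024 panel
Basic research: the 2024 panel 40/75 = 53.3%, Panel A 50/112 = 44.6% → the 2024 panel
The 2024 panel has the higher rate in all 3 groups.

the 2024 panel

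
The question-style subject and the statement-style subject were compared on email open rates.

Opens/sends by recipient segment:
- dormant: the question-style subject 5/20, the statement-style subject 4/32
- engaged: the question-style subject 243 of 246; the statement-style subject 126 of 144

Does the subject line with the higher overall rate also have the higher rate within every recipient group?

Yes

Dormant: the question-style subject 5/20 = 25.0%, the statement-style subject 4/32 = 12.5% → the question-style subject
Engaged: the question-style subject 243/246 = 98.8%, the statement-style subject 126/144 = 87.5% → the question-style subject
Overall: the question-style subject 248/266 = 93.2%, the statement-style subject 130/176 = 73.9% → the question-style subject
The question-style subject wins overall and in every recipient group — no reversal.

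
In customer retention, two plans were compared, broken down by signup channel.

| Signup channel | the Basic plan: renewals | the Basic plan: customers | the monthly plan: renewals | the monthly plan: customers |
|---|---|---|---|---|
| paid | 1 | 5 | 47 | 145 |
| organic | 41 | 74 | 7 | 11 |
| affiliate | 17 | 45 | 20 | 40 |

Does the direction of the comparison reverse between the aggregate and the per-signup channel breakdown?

Yes

Paid: the Basic plan 1/5 = 20.0%, the monthly plan 47/145 = 32.4% → the monthly plan
Organic: the Basic plan 41/74 = 55.4%, the monthly plan 7/11 = 63.6% → the monthly plan
Affiliate: the Basic plan 17/45 = 37.8%, the monthly plan 20/40 = 50.0% → the monthly plan
Overall: the Basic plan 59/124 = 47.6%, the monthly plan 74/196 = 37.8% → the Basic plan
The monthly plan wins each signup group but the Basic plan wins overall — the comparison reverses. The monthly plan's customers skew toward paid, which has a lower base rate.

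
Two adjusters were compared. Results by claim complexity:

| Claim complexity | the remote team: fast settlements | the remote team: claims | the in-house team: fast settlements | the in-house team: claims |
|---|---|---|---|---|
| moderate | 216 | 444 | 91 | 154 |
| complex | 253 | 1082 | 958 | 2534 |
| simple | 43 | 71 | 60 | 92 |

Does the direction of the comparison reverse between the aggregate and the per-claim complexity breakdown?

Moderate: the remote team 216/444 = 48.6%, the in-house team 91/154 = 59.1% → the in-house team
Complex: the remote team 253/1082 = 23.4%, the in-house team 958/2534 = 37.8% → the in-house team
Simple: the remote team 43/71 = 60.6%, the in-house team 60/92 = 65.2% → the in-house team
Overall: the remote team 512/1597 = 32.1%, the in-house team 1109/2780 = 39.9% → the in-house team
The in-house team wins overall and in every claim group — no reversal.

No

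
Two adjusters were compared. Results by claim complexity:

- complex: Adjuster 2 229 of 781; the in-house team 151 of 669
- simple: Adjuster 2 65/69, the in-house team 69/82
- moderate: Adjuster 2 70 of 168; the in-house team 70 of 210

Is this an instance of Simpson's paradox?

Complex: Adjuster 2 229/781 = 29.3%, the in-house team 151/669 = 22.6% → Adjuster 2
Simple: Adjuster 2 65/69 = 94.2%, the in-house team 69/82 = 84.1% → Adjuster 2
Moderate: Adjuster 2 70/168 = 41.7%, the in-house team 70/210 = 33.3% → Adjuster 2
Overall: Adjuster 2 364/1018 = 35.8%, the in-house team 290/961 = 30.2% → Adjuster 2
Adjuster 2 wins overall and in every claim group — no reversal.

No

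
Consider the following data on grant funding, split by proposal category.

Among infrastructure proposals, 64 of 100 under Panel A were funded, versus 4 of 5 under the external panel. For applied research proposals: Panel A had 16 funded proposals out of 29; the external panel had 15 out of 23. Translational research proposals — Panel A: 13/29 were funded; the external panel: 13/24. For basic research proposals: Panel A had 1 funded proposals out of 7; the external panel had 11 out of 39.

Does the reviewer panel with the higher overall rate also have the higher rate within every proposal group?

Infrastructure: Panel A 64/100 = 64.0%, the external panel 4/5 = 80.0% → the external panel
Applied research: Panel A 16/29 = 55.2%, the external panel 15/23 = 65.2% → the external panel
Translational research: Panel A 13/29 = 44.8%, the external panel 13/24 = 54.2% → the external panel
Basic research: Panel A 1/7 = 14.3%, the external panel 11/39 = 28.2% → the external panel
Overall: Panel A 94/165 = 57.0%, the external panel 43/91 = 47.3% → Panel A
The external panel wins each proposal group but Panel A wins overall — the comparison reverses. The external panel's proposals skew toward basic research, which has a lower base rate.

No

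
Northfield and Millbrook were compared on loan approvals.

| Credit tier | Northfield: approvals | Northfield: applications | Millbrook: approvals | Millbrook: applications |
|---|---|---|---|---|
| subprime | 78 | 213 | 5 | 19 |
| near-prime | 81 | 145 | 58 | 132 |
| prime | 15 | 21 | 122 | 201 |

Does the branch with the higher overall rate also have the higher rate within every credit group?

No

Subprime: Northfield 78/213 = 36.6%, Millbrook 5/19 = 26.3% → Northfield
Near-prime: Northfield 81/145 = 55.9%, Millbrook 58/132 = 43.9% → Northfield
Prime: Northfield 15/21 = 71.4%, Millbrook 122/201 = 60.7% → Northfield
Overall: Northfield 174/379 = 45.9%, Millbrook 185/352 = 52.6% → Millbrook
Northfield wins each credit group but Millbrook wins overall — the comparison reverses. Northfield's applications skew toward subprime, which has a lower base rate.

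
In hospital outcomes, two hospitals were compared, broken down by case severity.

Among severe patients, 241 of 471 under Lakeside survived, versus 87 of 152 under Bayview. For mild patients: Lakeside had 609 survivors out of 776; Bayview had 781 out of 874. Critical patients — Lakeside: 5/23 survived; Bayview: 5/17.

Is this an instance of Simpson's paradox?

Severe: Lakeside 241/471 = 51.2%, Bayview 87/152 = 57.2% → Bayview
Mild: Lakeside 609/776 = 78.5%, Bayview 781/874 = 89.4% → Bayview
Critical: Lakeside 5/23 = 21.7%, Bayview 5/17 = 29.4% → Bayview
Overall: Lakeside 855/1270 = 67.3%, Bayview 873/1043 = 83.7% → Bayview
Bayview wins overall and in every case group — no reversal.

No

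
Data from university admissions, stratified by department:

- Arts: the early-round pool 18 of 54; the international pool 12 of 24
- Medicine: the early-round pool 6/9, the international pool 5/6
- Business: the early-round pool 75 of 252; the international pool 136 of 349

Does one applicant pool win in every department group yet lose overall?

Arts: the early-round pool 18/54 = 33.3%, the international pool 12/24 = 50.0% → the international pool
Medicine: the early-round pool 6/9 = 66.7%, the international pool 5/6 = 83.3% → the international pool
Business: the early-round pool 75/252 = 29.8%, the international pool 136/349 = 39.0% → the international pool
Overall: the early-round pool 99/315 = 31.4%, the international pool 153/379 = 40.4% → the international pool
The international pool wins overall and in every department group — no reversal.

No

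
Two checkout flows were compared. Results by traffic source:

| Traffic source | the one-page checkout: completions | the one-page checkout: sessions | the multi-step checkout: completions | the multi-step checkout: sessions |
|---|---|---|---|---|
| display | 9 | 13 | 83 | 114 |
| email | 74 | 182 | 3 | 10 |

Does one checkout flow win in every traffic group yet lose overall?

No

Display: the one-page checkout 9/13 = 69.2%, the multi-step checkout 83/114 = 72.8% → the multi-step checkout
Email: the one-page checkout 74/182 = 40.7%, the multi-step checkout 3/10 = 30.0% → the one-page checkout
Overall: the one-page checkout 83/195 = 42.6%, the multi-step checkout 86/124 = 69.4% → the multi-step checkout
Neither sweeps: the one-page checkout wins 1 of 2 groups, the multi-step checkout wins 1. The multi-step checkout wins overall but not every group — no Simpson reversal.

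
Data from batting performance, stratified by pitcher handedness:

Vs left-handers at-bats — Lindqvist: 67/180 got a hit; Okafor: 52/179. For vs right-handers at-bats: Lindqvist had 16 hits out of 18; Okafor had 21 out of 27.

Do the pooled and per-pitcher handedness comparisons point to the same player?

Yes

Vs left-handers: Lindqvist 67/180 = 37.2%, Okafor 52/179 = 29.1% → Lindqvist
Vs right-handers: Lindqvist 16/18 = 88.9%, Okafor 21/27 = 77.8% → Lindqvist
Overall: Lindqvist 83/198 = 41.9%, Okafor 73/206 = 35.4% → Lindqvist
Lindqvist wins overall and in every pitcher group — no reversal.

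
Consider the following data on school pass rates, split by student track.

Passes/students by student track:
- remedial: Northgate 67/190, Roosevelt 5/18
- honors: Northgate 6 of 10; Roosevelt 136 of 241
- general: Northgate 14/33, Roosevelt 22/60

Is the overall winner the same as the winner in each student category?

No

Remedial: Northgate 67/190 = 35.3%, Roosevelt 5/18 = 27.8% → Northgate
Honors: Northgate 6/10 = 60.0%, Roosevelt 136/241 = 56.4% → Northgate
General: Northgate 14/33 = 42.4%, Roosevelt 22/60 = 36.7% → Northgate
Overall: Northgate 87/233 = 37.3%, Roosevelt 163/319 = 51.1% → Roosevelt
Northgate wins each student group but Roosevelt wins overall — the comparison reverses. Northgate's students skew toward remedial, which has a lower base rate.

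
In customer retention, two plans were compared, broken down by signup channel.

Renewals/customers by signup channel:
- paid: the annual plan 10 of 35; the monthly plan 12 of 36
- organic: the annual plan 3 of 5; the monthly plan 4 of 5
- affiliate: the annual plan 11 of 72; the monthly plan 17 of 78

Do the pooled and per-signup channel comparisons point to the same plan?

Paid: the annual plan 10/35 = 28.6%, the monthly plan 12/36 = 33.3% → the monthly plan
Organic: the annual plan 3/5 = 60.0%, the monthly plan 4/5 = 80.0% → the monthly plan
Affiliate: the annual plan 11/72 = 15.3%, the monthly plan 17/78 = 21.8% → the monthly plan
Overall: the annual plan 24/112 = 21.4%, the monthly plan 33/119 = 27.7% → the monthly plan
The monthly plan wins overall and in every signup group — no reversal.

Yes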